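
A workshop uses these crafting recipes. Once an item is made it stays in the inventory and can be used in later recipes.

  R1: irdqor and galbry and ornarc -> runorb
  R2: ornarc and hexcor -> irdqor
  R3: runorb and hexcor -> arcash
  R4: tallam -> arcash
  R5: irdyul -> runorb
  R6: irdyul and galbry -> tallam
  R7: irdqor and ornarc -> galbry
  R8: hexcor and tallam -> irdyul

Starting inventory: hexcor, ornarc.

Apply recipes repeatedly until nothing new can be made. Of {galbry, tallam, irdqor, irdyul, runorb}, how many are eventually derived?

3

ornarc and hexcor -> irdqor (R2).
Using R7, irdqor and ornarc make galbry.
irdqor and galbry and ornarc -> runorb (R1).
galbry: reached.
tallam would need irdyul and galbry (R6), but irdyul is never obtained.
irdqor: reached.
irdyul would need hexcor and tallam (R8), but tallam is never obtained.
runorb: reached.
Reached: galbry, irdqor, and runorb — 3 of the 5.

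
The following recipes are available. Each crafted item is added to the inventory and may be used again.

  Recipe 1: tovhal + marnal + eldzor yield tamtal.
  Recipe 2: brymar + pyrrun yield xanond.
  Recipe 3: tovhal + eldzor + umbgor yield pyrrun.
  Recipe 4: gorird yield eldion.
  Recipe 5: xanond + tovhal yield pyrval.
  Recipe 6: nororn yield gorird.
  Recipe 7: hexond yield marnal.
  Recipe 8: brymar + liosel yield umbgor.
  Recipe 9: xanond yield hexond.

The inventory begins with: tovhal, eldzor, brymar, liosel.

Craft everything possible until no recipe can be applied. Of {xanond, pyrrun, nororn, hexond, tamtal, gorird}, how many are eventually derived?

brymar + liosel → umbgor (Recipe 8).
tovhal + eldzor + umbgor → pyrrun (Recipe 3).
Using Recipe 2, brymar and pyrrun make xanond.
xanond → hexond (Recipe 9).
hexond → marnal (Recipe 7).
tovhal + marnal + eldzor → tamtal (Recipe 1).
xanond: reached.
pyrrun: reached.
No rule produces nororn, and it is not given.
hexond: reached.
tamtal: reached.
gorird would need nororn (Recipe 6), but nororn is never obtained.
Reached: xanond, pyrrun, hexond, and tamtal — 4 of the 6.

4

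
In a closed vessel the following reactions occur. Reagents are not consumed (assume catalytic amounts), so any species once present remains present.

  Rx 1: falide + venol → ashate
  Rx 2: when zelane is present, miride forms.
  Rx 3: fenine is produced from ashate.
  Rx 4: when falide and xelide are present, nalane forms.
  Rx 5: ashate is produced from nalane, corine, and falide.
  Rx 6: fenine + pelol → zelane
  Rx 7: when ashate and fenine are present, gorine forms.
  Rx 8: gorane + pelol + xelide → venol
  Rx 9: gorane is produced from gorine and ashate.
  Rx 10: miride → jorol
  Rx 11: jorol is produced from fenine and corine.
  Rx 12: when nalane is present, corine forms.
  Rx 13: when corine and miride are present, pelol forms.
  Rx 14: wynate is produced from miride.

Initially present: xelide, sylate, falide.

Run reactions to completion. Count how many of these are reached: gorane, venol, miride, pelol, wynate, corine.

2

falide and xelide present → nalane forms (Rx 4).
nalane present → corine forms (Rx 12).
nalane, corine, and falide present → ashate forms (Rx 5).
ashate present → fenine forms (Rx 3).
ashate and fenine present → gorine forms (Rx 7).
gorine and ashate present → gorane forms (Rx 9).
gorane: reached.
venol would need gorane, pelol, and xelide (Rx 8), but pelol never forms.
miride would need zelane (Rx 2), but zelane never forms.
pelol would need corine and miride (Rx 13), but miride never forms.
wynate would need miride (Rx 14), but miride never forms.
corine: reached.
Reached: gorane and corine — 2 of the 6.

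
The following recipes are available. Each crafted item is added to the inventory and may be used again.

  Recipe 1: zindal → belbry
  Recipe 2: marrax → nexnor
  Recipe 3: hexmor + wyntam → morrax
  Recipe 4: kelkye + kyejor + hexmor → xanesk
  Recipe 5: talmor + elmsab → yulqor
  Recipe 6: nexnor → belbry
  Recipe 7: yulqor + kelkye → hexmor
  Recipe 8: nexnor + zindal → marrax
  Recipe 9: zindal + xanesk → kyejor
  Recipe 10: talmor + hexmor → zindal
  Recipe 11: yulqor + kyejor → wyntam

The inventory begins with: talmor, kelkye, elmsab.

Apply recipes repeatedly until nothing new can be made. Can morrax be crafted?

morrax would need hexmor and wyntam (Recipe 3), but wyntam is never obtained.

No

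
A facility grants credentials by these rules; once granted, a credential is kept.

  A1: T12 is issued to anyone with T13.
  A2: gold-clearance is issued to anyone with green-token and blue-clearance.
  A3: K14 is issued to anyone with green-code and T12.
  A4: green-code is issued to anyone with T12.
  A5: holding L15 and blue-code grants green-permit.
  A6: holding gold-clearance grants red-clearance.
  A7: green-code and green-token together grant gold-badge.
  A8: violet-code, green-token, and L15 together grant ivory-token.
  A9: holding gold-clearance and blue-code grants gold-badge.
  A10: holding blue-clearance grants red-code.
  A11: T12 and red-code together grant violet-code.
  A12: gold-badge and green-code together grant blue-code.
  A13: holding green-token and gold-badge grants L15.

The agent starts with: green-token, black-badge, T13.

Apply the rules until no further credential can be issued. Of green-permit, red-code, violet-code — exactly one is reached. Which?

Holding T13 grants T12 (A1).
Holding T12 grants green-code (A4).
Holding green-code and green-token grants gold-badge (A7).
Holding gold-badge and green-code grants blue-code (A12).
Holding green-token and gold-badge grants L15 (A13).
Holding L15 and blue-code grants green-permit (A5).
violet-code would need T12 and red-code (A11), but red-code is never granted. red-code would need blue-clearance (A10), but blue-clearance is never granted.

green-permit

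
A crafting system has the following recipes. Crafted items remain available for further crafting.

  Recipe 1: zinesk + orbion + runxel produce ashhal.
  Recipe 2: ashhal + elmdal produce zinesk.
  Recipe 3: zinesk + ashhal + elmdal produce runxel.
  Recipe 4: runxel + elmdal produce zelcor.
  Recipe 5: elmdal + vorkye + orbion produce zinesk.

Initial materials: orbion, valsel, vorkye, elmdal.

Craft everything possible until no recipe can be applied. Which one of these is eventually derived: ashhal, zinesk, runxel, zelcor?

elmdal + vorkye + orbion → zinesk (Recipe 5).
runxel would need zinesk, ashhal, and elmdal (Recipe 3), but ashhal is never obtained. ashhal would need zinesk, orbion, and runxel (Recipe 1), but runxel is never obtained. zelcor would need runxel and elmdal (Recipe 4), but runxel is never obtained.

zinesk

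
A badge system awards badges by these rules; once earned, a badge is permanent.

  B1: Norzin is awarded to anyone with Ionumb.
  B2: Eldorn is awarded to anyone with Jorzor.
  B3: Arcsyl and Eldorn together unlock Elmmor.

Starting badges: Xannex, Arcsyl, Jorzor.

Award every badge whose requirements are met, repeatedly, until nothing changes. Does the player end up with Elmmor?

Yes

With Jorzor, Eldorn is earned (B2).
With Arcsyl and Eldorn, Elmmor is earned (B3).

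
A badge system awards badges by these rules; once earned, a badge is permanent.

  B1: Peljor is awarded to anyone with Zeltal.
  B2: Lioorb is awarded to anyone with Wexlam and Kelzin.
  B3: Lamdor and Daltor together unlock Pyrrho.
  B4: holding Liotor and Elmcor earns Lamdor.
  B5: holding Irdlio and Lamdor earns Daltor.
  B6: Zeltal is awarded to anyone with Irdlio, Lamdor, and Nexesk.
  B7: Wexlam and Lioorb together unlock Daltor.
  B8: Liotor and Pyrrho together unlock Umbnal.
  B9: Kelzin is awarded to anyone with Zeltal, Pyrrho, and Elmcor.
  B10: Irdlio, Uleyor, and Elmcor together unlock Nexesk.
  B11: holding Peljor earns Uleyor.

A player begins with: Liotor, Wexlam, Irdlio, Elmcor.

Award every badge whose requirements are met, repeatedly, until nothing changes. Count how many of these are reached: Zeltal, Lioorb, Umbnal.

With Liotor and Elmcor, Lamdor is earned (B4).
With Irdlio and Lamdor, Daltor is earned (B5).
With Lamdor and Daltor, Pyrrho is earned (B3).
With Liotor and Pyrrho, Umbnal is earned (B8).
Zeltal would need Irdlio, Lamdor, and Nexesk (B6), but Nexesk is never earned.
Lioorb would need Wexlam and Kelzin (B2), but Kelzin is never earned.
Umbnal: reached.
Reached: Umbnal — 1 of the 3.

1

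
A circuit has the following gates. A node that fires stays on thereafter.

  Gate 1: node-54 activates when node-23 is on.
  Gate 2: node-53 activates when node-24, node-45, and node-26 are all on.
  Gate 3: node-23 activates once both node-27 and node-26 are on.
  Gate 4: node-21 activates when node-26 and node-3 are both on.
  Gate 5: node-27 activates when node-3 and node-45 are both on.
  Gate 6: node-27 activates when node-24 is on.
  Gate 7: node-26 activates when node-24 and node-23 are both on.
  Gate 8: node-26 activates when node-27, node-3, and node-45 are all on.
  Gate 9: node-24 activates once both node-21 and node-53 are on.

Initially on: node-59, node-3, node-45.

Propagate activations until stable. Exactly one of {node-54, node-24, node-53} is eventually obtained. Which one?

node-54

Gate 5: node-3 and node-45 on → node-27 on.
Gate 8: node-27, node-3, and node-45 on → node-26 on.
Gate 3: node-27 and node-26 on → node-23 on.
Gate 1: node-23 on → node-54 on.
node-24 would need node-21 and node-53 (Gate 9), but node-53 never turns on. node-53 would need node-24, node-45, and node-26 (Gate 2), but node-24 never turns on.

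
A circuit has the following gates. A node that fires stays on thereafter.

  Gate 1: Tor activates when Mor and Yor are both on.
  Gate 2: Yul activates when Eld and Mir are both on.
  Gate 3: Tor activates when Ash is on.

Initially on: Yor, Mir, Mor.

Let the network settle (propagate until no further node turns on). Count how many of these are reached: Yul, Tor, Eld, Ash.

Mor and Yor are on, so Tor activates (Gate 1).
Yul would need Eld and Mir (Gate 2), but Eld never turns on.
Tor: reached.
No rule produces Eld, and it is not given.
No rule produces Ash, and it is not given.
Reached: Tor — 1 of the 4.

1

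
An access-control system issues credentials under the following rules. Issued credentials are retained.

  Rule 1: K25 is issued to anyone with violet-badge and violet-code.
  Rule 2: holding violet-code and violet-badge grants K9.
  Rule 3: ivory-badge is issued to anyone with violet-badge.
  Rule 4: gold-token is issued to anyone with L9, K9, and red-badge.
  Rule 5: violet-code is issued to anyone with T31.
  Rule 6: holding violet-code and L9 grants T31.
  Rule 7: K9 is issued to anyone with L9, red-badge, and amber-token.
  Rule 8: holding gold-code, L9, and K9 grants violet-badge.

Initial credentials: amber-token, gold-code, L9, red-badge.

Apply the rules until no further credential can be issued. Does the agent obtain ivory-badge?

Yes

Holding L9, red-badge, and amber-token grants K9 (Rule 7).
Holding gold-code, L9, and K9 grants violet-badge (Rule 8).
Holding violet-badge grants ivory-badge (Rule 3).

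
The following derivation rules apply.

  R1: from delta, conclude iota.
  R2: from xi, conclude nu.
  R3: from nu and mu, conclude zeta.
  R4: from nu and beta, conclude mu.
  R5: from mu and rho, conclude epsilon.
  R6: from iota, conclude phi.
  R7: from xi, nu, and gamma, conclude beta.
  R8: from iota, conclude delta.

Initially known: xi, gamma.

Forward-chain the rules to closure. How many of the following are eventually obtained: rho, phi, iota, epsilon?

No rule produces rho, and it is not given.
phi would need iota (R6), but iota is never established.
iota would need delta (R1), but delta is never established.
epsilon would need mu and rho (R5), but rho is never established.
None of the 4 are reached.

0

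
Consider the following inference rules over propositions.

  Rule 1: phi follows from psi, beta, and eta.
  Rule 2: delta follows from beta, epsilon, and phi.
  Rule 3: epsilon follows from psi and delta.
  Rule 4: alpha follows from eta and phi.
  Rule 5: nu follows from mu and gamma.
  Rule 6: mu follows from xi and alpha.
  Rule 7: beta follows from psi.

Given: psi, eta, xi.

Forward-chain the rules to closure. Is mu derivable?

psi holds, so beta follows (Rule 7).
psi, beta, and eta hold, so phi follows (Rule 1).
From eta and phi, Rule 4 gives alpha.
From xi and alpha, Rule 6 gives mu.

Yes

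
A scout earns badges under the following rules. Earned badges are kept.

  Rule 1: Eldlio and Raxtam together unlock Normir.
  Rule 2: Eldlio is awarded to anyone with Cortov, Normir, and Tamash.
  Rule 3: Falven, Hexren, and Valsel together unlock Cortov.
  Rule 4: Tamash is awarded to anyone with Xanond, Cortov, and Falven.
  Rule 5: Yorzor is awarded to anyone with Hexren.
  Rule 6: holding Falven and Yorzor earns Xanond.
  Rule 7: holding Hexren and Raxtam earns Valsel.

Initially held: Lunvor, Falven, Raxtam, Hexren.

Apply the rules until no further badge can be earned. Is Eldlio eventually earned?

Eldlio would need Cortov, Normir, and Tamash (Rule 2), but Normir is never earned.

No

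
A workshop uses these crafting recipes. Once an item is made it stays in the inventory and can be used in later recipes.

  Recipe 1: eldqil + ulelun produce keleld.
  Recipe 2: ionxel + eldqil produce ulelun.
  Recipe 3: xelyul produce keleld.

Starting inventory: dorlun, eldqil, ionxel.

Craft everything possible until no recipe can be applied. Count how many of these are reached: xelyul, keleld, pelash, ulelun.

2

ionxel + eldqil → ulelun (Recipe 2).
eldqil + ulelun → keleld (Recipe 1).
No rule produces xelyul, and it is not given.
keleld: reached.
No rule produces pelash, and it is not given.
ulelun: reached.
Reached: keleld and ulelun — 2 of the 4.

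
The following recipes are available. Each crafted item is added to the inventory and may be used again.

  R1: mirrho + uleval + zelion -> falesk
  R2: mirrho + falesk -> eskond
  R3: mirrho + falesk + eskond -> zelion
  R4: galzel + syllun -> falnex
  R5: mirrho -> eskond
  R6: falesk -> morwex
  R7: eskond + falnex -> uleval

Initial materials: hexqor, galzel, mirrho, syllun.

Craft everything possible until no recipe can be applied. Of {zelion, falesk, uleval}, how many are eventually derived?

1

Using R4, galzel and syllun make falnex.
mirrho -> eskond (R5).
eskond + falnex -> uleval (R7).
zelion would need mirrho, falesk, and eskond (R3), but falesk is never obtained.
falesk would need mirrho, uleval, and zelion (R1), but zelion is never obtained.
uleval: reached.
Reached: uleval — 1 of the 3.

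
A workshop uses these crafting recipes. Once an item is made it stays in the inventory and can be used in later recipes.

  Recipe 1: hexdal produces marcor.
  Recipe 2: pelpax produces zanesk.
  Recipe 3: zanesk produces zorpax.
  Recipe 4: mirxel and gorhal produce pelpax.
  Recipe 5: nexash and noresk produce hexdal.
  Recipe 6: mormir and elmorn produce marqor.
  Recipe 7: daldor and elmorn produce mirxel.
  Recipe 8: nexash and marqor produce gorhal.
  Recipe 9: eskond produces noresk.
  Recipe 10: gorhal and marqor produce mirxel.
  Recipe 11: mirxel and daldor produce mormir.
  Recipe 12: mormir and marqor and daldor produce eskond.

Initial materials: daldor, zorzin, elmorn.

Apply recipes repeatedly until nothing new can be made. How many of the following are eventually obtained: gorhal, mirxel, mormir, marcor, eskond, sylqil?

3

Using Recipe 7, daldor and elmorn make mirxel.
mirxel and daldor → mormir (Recipe 11).
mormir and elmorn → marqor (Recipe 6).
mormir and marqor and daldor → eskond (Recipe 12).
gorhal would need nexash and marqor (Recipe 8), but nexash is never obtained.
mirxel: reached.
mormir: reached.
marcor would need hexdal (Recipe 1), but hexdal is never obtained.
eskond: reached.
No rule produces sylqil, and it is not given.
Reached: mirxel, mormir, and eskond — 3 of the 6.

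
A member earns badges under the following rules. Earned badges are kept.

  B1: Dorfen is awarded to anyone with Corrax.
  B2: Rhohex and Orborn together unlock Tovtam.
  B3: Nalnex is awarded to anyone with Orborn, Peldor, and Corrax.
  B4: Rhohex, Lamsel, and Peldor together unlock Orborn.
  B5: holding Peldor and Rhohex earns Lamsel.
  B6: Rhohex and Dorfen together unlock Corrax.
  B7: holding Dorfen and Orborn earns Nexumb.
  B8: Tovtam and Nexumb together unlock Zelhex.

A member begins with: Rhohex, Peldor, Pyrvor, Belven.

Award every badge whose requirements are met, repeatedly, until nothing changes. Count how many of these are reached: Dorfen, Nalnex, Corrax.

Dorfen would need Corrax (B1), but Corrax is never earned.
Nalnex would need Orborn, Peldor, and Corrax (B3), but Corrax is never earned.
Corrax would need Rhohex and Dorfen (B6), but Dorfen is never earned.
None of the 3 are reached.

0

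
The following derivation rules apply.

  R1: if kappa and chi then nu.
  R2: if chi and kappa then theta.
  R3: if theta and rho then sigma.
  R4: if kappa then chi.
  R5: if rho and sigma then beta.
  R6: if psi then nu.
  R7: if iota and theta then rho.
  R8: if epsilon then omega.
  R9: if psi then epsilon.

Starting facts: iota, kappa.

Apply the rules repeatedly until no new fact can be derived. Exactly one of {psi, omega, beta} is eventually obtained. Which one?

kappa holds, so chi follows (R4).
From chi and kappa, R2 gives theta.
From iota and theta, R7 gives rho.
From theta and rho, R3 gives sigma.
rho and sigma hold, so beta follows (R5).
omega would need epsilon (R8), but epsilon is never established. No rule produces psi, and it is not given.

beta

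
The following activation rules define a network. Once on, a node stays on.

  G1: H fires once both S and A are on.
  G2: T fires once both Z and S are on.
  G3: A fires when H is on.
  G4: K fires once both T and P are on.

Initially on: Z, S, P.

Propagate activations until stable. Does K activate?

Yes

Z and S are on, so T fires (G2).
T and P are on, so K fires (G4).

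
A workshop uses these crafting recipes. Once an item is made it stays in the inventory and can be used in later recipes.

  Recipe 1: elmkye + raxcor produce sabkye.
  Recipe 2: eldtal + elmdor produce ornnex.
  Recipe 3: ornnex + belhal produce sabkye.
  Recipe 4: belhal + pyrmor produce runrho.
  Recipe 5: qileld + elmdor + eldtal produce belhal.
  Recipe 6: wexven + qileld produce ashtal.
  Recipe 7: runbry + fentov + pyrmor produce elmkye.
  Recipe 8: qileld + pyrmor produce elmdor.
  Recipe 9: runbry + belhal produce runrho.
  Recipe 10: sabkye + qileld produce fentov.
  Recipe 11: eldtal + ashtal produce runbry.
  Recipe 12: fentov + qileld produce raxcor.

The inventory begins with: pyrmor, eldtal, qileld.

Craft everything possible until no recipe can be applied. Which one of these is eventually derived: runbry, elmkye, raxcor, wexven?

raxcor

qileld + pyrmor → elmdor (Recipe 8).
eldtal + elmdor → ornnex (Recipe 2).
Using Recipe 5, qileld, elmdor, and eldtal make belhal.
Using Recipe 3, ornnex and belhal make sabkye.
sabkye + qileld → fentov (Recipe 10).
Using Recipe 12, fentov and qileld make raxcor.
runbry would need eldtal and ashtal (Recipe 11), but ashtal is never obtained. No rule produces wexven, and it is not given. elmkye would need runbry, fentov, and pyrmor (Recipe 7), but runbry is never obtained.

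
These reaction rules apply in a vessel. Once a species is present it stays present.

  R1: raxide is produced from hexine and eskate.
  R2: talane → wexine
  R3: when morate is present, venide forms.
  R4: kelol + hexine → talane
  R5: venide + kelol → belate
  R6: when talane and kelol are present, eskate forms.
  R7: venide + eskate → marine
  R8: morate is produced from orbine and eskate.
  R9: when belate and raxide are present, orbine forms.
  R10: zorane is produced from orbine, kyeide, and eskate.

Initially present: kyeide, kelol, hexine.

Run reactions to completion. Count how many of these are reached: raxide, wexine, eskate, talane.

kelol and hexine present → talane forms (R4).
talane and kelol present → eskate forms (R6).
talane present → wexine forms (R2).
hexine and eskate present → raxide forms (R1).
raxide: reached.
wexine: reached.
eskate: reached.
talane: reached.
All 4 are reached.

4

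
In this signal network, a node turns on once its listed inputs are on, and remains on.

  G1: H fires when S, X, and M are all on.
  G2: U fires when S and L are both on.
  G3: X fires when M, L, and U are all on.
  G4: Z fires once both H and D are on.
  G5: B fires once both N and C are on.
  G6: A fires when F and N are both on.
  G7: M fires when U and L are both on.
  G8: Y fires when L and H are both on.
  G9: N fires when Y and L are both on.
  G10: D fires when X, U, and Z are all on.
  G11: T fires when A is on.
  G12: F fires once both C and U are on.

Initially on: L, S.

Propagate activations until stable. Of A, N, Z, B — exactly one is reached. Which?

G2: S and L on → U on.
G7: U and L on → M on.
M, L, and U are on, so X fires (G3).
G1: S, X, and M on → H on.
L and H are on, so Y fires (G8).
G9: Y and L on → N on.
A would need F and N (G6), but F never turns on. Z would need H and D (G4), but D never turns on. B would need N and C (G5), but C never turns on.

N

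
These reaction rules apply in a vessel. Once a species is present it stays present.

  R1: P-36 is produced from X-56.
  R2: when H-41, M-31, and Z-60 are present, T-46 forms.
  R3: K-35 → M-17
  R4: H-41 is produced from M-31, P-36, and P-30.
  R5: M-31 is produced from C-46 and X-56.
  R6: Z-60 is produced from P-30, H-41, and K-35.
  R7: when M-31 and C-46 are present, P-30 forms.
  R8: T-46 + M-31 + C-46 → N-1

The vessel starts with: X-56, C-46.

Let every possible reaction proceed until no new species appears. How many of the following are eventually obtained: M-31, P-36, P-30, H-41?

4

C-46 and X-56 present → M-31 forms (R5).
X-56 present → P-36 forms (R1).
M-31 and C-46 present → P-30 forms (R7).
M-31, P-36, and P-30 present → H-41 forms (R4).
M-31: reached.
P-36: reached.
P-30: reached.
H-41: reached.
All 4 are reached.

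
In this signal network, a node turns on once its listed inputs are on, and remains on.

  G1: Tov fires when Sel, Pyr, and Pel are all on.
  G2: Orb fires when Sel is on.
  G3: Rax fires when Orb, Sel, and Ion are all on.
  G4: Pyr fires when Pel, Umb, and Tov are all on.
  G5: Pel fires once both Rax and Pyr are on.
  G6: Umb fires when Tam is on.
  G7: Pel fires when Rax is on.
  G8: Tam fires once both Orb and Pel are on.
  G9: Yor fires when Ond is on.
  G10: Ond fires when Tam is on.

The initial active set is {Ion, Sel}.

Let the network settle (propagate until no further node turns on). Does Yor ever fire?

Yes

G2: Sel on → Orb on.
Orb, Sel, and Ion are on, so Rax fires (G3).
Rax is on, so Pel fires (G7).
G8: Orb and Pel on → Tam on.
G10: Tam on → Ond on.
G9: Ond on → Yor on.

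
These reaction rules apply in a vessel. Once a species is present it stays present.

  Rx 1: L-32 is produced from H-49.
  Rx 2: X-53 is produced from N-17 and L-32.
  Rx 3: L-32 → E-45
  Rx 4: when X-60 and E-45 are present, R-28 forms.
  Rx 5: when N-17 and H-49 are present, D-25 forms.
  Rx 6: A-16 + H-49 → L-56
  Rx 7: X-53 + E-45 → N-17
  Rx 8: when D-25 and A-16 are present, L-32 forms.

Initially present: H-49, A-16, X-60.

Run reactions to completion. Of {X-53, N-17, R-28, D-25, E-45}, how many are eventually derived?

2

H-49 present → L-32 forms (Rx 1).
L-32 present → E-45 forms (Rx 3).
X-60 and E-45 present → R-28 forms (Rx 4).
X-53 would need N-17 and L-32 (Rx 2), but N-17 never forms.
N-17 would need X-53 and E-45 (Rx 7), but X-53 never forms.
R-28: reached.
D-25 would need N-17 and H-49 (Rx 5), but N-17 never forms.
E-45: reached.
Reached: R-28 and E-45 — 2 of the 5.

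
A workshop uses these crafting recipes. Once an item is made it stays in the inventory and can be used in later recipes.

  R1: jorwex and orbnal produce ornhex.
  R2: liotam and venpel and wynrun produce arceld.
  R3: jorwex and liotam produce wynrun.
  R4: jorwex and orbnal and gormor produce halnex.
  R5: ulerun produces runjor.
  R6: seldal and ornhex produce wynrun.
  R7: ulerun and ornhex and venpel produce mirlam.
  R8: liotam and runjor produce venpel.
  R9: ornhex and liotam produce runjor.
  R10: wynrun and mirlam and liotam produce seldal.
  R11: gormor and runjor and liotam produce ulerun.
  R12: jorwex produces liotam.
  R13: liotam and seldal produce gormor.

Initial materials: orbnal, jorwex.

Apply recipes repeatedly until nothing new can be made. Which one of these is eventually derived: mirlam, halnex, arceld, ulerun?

arceld

Using R1, jorwex and orbnal make ornhex.
jorwex → liotam (R12).
jorwex and liotam → wynrun (R3).
Using R9, ornhex and liotam make runjor.
liotam and runjor → venpel (R8).
liotam and venpel and wynrun → arceld (R2).
halnex would need jorwex, orbnal, and gormor (R4), but gormor is never obtained. ulerun would need gormor, runjor, and liotam (R11), but gormor is never obtained. mirlam would need ulerun, ornhex, and venpel (R7), but ulerun is never obtained.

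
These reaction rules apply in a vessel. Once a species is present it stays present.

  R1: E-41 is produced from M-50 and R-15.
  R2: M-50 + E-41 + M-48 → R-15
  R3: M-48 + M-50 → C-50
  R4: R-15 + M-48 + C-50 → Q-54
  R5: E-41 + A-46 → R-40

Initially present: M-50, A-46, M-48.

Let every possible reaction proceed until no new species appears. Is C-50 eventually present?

Yes

M-48 and M-50 present → C-50 forms (R3).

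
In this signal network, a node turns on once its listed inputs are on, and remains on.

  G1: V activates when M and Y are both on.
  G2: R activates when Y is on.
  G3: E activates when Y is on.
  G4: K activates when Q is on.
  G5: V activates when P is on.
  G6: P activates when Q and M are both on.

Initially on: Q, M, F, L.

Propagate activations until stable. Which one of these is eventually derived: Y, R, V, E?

V

G6: Q and M on → P on.
P is on, so V activates (G5).
No rule produces Y, and it is not given. R would need Y (G2), but Y never turns on. E would need Y (G3), but Y never turns on.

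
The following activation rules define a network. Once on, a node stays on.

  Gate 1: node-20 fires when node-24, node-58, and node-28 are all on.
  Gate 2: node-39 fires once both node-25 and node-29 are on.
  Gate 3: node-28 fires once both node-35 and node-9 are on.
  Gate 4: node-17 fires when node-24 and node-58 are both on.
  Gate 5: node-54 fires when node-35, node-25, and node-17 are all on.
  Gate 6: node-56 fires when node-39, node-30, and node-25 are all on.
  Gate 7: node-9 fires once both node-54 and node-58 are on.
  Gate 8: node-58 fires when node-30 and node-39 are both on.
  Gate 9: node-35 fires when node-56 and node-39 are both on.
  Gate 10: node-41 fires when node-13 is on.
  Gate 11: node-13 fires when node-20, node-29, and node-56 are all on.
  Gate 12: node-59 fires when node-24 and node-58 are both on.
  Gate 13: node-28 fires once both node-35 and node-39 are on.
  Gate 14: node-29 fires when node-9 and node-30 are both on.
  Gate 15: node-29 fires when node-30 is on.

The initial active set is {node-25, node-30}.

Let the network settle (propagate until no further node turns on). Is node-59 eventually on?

No

node-59 would need node-24 and node-58 (Gate 12), but node-24 never turns on.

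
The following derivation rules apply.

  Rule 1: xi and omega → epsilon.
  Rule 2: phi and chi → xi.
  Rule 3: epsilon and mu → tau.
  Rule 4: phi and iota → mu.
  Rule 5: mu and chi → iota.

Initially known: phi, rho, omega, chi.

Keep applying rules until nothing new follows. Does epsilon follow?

Yes

phi and chi hold, so xi follows (Rule 2).
xi and omega hold, so epsilon follows (Rule 1).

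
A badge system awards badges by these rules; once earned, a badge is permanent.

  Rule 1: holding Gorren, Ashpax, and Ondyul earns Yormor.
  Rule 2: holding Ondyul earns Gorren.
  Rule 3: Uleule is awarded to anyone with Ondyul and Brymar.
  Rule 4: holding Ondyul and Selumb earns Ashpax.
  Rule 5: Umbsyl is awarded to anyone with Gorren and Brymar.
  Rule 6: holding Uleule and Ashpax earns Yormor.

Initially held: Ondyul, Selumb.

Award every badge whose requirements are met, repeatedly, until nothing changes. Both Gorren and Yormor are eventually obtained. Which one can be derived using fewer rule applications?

Gorren

Gorren: With Ondyul, Gorren is earned (Rule 2). [1 rule application]
Yormor: With Ondyul, Gorren is earned (Rule 2). With Ondyul and Selumb, Ashpax is earned (Rule 4). With Gorren, Ashpax, and Ondyul, Yormor is earned (Rule 1). [3 rule applications]
Gorren needs fewer.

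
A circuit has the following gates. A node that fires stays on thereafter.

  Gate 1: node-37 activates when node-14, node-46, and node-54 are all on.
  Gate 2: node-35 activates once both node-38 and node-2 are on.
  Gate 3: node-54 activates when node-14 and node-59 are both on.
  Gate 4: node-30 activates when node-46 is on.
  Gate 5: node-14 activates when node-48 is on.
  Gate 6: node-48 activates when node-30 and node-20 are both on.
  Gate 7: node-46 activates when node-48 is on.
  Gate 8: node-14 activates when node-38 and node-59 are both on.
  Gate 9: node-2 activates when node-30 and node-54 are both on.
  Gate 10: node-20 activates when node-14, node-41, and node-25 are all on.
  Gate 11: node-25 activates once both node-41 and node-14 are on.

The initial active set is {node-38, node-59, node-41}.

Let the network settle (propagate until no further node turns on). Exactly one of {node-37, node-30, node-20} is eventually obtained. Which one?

Gate 8: node-38 and node-59 on → node-14 on.
node-41 and node-14 are on, so node-25 activates (Gate 11).
Gate 10: node-14, node-41, and node-25 on → node-20 on.
node-37 would need node-14, node-46, and node-54 (Gate 1), but node-46 never turns on. node-30 would need node-46 (Gate 4), but node-46 never turns on.

node-20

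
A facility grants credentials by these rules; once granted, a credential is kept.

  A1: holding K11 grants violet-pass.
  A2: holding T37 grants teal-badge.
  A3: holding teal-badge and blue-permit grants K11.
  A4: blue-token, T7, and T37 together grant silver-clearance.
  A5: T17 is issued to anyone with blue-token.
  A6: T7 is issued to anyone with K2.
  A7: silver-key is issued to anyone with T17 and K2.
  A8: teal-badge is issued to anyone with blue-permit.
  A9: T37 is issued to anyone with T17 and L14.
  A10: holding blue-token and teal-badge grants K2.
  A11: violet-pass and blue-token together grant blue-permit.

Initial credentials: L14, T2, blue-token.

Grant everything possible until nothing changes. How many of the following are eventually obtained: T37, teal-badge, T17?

Holding blue-token grants T17 (A5).
Holding T17 and L14 grants T37 (A9).
Holding T37 grants teal-badge (A2).
T37: reached.
teal-badge: reached.
T17: reached.
All 3 are reached.

3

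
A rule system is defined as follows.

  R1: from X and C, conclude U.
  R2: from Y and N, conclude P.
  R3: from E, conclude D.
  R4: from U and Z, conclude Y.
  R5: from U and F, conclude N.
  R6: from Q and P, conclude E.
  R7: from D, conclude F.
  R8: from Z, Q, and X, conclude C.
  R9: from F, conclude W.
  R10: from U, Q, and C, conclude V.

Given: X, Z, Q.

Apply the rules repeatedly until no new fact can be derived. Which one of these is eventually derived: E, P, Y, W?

Z, Q, and X hold, so C follows (R8).
From X and C, R1 gives U.
From U and Z, R4 gives Y.
P would need Y and N (R2), but N is never established. E would need Q and P (R6), but P is never established. W would need F (R9), but F is never established.

Y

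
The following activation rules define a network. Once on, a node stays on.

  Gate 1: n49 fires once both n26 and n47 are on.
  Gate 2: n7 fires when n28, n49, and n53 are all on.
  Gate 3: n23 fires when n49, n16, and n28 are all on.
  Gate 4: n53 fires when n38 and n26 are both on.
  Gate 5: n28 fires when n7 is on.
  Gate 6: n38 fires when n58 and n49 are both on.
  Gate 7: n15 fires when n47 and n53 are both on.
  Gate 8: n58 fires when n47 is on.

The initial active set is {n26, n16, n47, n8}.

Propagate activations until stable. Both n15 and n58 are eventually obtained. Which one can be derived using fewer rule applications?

n58

n58: Gate 8: n47 on → n58 on. [1 rule application]
n15: n26 and n47 are on, so n49 fires (Gate 1). Gate 8: n47 on → n58 on. Gate 6: n58 and n49 on → n38 on. n38 and n26 are on, so n53 fires (Gate 4). n47 and n53 are on, so n15 fires (Gate 7). [5 rule applications]
n58 needs fewer.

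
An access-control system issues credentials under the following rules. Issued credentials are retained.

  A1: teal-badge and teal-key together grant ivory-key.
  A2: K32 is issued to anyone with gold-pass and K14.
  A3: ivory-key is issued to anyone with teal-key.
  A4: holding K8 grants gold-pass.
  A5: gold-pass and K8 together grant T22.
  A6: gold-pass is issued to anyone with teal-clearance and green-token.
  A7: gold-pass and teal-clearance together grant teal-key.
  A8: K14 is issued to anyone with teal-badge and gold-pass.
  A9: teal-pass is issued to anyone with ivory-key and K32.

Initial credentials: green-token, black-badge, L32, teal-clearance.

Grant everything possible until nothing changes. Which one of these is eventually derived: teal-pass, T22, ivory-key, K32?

ivory-key

Holding teal-clearance and green-token grants gold-pass (A6).
Holding gold-pass and teal-clearance grants teal-key (A7).
Holding teal-key grants ivory-key (A3).
teal-pass would need ivory-key and K32 (A9), but K32 is never granted. K32 would need gold-pass and K14 (A2), but K14 is never granted. T22 would need gold-pass and K8 (A5), but K8 is never granted.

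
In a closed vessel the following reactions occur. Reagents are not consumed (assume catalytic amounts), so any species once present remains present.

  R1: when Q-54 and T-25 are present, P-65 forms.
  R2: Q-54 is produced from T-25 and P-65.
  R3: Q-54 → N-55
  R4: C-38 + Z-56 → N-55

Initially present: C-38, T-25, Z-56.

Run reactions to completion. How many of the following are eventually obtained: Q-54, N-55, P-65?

1

C-38 and Z-56 present → N-55 forms (R4).
Q-54 would need T-25 and P-65 (R2), but P-65 never forms.
N-55: reached.
P-65 would need Q-54 and T-25 (R1), but Q-54 never forms.
Reached: N-55 — 1 of the 3.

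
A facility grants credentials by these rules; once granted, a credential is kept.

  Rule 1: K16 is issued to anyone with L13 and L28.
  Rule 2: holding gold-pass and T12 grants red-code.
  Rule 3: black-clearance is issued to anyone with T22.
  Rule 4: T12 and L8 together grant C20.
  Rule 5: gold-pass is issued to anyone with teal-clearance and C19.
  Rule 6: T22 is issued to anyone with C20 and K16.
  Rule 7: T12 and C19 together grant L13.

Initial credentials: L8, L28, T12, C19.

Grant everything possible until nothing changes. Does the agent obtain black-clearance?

Holding T12 and C19 grants L13 (Rule 7).
Holding T12 and L8 grants C20 (Rule 4).
Holding L13 and L28 grants K16 (Rule 1).
Holding C20 and K16 grants T22 (Rule 6).
Holding T22 grants black-clearance (Rule 3).

Yes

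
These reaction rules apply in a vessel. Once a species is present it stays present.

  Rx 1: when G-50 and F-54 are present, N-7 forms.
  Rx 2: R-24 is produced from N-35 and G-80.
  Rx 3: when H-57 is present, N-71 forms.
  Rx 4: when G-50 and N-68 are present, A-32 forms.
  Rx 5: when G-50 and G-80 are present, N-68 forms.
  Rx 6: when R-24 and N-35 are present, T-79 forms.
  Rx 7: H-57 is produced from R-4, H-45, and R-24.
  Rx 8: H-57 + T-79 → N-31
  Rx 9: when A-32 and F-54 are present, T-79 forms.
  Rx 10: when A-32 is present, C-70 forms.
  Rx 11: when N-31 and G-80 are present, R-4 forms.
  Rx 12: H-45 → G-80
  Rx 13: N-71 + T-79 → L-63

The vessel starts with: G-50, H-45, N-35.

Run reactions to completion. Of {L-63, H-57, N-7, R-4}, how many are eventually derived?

L-63 would need N-71 and T-79 (Rx 13), but N-71 never forms.
H-57 would need R-4, H-45, and R-24 (Rx 7), but R-4 never forms.
N-7 would need G-50 and F-54 (Rx 1), but F-54 never forms.
R-4 would need N-31 and G-80 (Rx 11), but N-31 never forms.
None of the 4 are reached.

0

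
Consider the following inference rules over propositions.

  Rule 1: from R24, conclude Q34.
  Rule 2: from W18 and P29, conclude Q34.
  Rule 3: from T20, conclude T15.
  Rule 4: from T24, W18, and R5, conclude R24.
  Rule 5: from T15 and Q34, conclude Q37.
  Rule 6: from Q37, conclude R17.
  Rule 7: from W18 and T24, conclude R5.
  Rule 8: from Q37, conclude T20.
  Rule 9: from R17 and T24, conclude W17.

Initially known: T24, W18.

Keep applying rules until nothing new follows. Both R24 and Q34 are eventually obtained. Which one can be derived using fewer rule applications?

R24

R24: From W18 and T24, Rule 7 gives R5. T24, W18, and R5 hold, so R24 follows (Rule 4). [2 rule applications]
Q34: From W18 and T24, Rule 7 gives R5. From T24, W18, and R5, Rule 4 gives R24. R24 holds, so Q34 follows (Rule 1). [3 rule applications]
R24 needs fewer.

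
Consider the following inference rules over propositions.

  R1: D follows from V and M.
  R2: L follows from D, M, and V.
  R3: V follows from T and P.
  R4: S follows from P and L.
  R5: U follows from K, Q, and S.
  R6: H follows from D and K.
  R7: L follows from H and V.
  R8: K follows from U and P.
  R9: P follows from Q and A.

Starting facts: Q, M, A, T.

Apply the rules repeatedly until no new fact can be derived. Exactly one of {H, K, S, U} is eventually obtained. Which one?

S

Q and A hold, so P follows (R9).
From T and P, R3 gives V.
V and M hold, so D follows (R1).
D, M, and V hold, so L follows (R2).
From P and L, R4 gives S.
K would need U and P (R8), but U is never established. H would need D and K (R6), but K is never established. U would need K, Q, and S (R5), but K is never established.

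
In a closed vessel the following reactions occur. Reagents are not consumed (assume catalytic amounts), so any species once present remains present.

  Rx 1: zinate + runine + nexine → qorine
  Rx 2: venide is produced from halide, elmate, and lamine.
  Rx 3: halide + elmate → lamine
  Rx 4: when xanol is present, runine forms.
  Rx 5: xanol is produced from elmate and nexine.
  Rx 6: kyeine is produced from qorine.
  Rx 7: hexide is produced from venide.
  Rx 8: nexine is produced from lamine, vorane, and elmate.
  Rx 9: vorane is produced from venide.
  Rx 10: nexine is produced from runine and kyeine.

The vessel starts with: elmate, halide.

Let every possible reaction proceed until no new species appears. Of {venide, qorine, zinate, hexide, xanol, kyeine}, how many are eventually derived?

3

halide and elmate present → lamine forms (Rx 3).
halide, elmate, and lamine present → venide forms (Rx 2).
venide present → hexide forms (Rx 7).
venide present → vorane forms (Rx 9).
lamine, vorane, and elmate present → nexine forms (Rx 8).
elmate and nexine present → xanol forms (Rx 5).
venide: reached.
qorine would need zinate, runine, and nexine (Rx 1), but zinate never forms.
No rule produces zinate, and it is not given.
hexide: reached.
xanol: reached.
kyeine would need qorine (Rx 6), but qorine never forms.
Reached: venide, hexide, and xanol — 3 of the 6.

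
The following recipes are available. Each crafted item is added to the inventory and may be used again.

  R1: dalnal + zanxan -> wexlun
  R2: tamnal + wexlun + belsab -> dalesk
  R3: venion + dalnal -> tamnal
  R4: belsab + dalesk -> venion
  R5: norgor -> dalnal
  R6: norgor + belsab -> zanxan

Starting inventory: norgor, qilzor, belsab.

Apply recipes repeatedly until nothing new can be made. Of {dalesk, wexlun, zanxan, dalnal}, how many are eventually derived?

3

norgor -> dalnal (R5).
Using R6, norgor and belsab make zanxan.
Using R1, dalnal and zanxan make wexlun.
dalesk would need tamnal, wexlun, and belsab (R2), but tamnal is never obtained.
wexlun: reached.
zanxan: reached.
dalnal: reached.
Reached: wexlun, zanxan, and dalnal — 3 of the 4.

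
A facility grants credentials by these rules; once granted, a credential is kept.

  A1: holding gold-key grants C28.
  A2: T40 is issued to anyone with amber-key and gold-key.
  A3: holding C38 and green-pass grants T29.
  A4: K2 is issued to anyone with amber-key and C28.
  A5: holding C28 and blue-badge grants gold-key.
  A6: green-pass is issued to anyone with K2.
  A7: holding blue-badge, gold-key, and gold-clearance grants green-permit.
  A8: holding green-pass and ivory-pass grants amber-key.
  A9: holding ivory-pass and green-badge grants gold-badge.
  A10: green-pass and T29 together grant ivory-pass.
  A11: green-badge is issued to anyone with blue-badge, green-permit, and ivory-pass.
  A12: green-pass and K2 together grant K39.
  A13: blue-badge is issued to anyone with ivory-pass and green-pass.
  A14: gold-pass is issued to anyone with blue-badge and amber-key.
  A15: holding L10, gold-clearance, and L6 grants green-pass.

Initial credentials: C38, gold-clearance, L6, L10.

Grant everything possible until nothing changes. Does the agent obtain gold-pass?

Holding L10, gold-clearance, and L6 grants green-pass (A15).
Holding C38 and green-pass grants T29 (A3).
Holding green-pass and T29 grants ivory-pass (A10).
Holding ivory-pass and green-pass grants blue-badge (A13).
Holding green-pass and ivory-pass grants amber-key (A8).
Holding blue-badge and amber-key grants gold-pass (A14).

Yes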